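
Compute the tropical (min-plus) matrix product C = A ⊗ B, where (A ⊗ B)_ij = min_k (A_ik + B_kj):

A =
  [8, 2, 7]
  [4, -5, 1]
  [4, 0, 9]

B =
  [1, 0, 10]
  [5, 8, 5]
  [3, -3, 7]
A ⊗ B =
  [7, 4, 7]
  [0, -2, 0]
  [5, 4, 5]

Apply the min-plus product entry-by-entry:
  C[0][0] = min over k of (A[0][0] + B[0][0] = 8 + 1 = 9, A[0][1] + B[1][0] = 2 + 5 = 7, A[0][2] + B[2][0] = 7 + 3 = 10) = 7 (attained at k = 1)
  C[0][1] = min over k of (A[0][0] + B[0][1] = 8 + 0 = 8, A[0][1] + B[1][1] = 2 + 8 = 10, A[0][2] + B[2][1] = 7 + -3 = 4) = 4 (attained at k = 2)
  C[0][2] = min over k of (A[0][0] + B[0][2] = 8 + 10 = 18, A[0][1] + B[1][2] = 2 + 5 = 7, A[0][2] + B[2][2] = 7 + 7 = 14) = 7 (attained at k = 1)
  C[1][0] = min over k of (A[1][0] + B[0][0] = 4 + 1 = 5, A[1][1] + B[1][0] = -5 + 5 = 0, A[1][2] + B[2][0] = 1 + 3 = 4) = 0 (attained at k = 1)
  C[1][1] = min over k of (A[1][0] + B[0][1] = 4 + 0 = 4, A[1][1] + B[1][1] = -5 + 8 = 3, A[1][2] + B[2][1] = 1 + -3 = -2) = -2 (attained at k = 2)
  C[1][2] = min over k of (A[1][0] + B[0][2] = 4 + 10 = 14, A[1][1] + B[1][2] = -5 + 5 = 0, A[1][2] + B[2][2] = 1 + 7 = 8) = 0 (attained at k = 1)
  C[2][0] = min over k of (A[2][0] + B[0][0] = 4 + 1 = 5, A[2][1] + B[1][0] = 0 + 5 = 5, A[2][2] + B[2][0] = 9 + 3 = 12) = 5 (attained at k = 0)
  C[2][1] = min over k of (A[2][0] + B[0][1] = 4 + 0 = 4, A[2][1] + B[1][1] = 0 + 8 = 8, A[2][2] + B[2][1] = 9 + -3 = 6) = 4 (attained at k = 0)
  C[2][2] = min over k of (A[2][0] + B[0][2] = 4 + 10 = 14, A[2][1] + B[1][2] = 0 + 5 = 5, A[2][2] + B[2][2] = 9 + 7 = 16) = 5 (attained at k = 1)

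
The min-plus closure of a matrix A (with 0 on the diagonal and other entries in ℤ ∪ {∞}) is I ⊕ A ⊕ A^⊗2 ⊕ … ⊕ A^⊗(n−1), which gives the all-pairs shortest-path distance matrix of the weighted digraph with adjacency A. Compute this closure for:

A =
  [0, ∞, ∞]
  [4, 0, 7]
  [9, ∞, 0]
Closure =
  [0, ∞, ∞]
  [4, 0, 7]
  [9, ∞, 0]

This is the Floyd-Warshall all-pairs shortest-path computation. For each intermediate vertex k = 0, 1, …, 2, update dist[i][j] ← min(dist[i][j], dist[i][k] + dist[k][j]). The final matrix gives, for each (i, j), the minimum total weight of any directed path from i to j (possibly empty when i = j).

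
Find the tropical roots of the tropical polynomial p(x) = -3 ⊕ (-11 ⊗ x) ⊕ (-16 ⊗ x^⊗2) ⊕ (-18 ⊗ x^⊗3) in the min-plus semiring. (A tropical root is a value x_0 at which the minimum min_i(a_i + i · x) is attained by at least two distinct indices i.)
Roots: {2, 5, 8}

Each tropical root is a break point of the lower envelope of the lines y = a_i + i · x (there are 4 lines, with slopes 0, 1, ..., 3). Only the lines that attain the minimum somewhere contribute to roots; other lines are dominated. Here the surviving (envelope) indices are i = 3, i = 2, i = 1, i = 0.
Intersections between consecutive envelope lines give the roots: for adjacent envelope indices i < j the intersection is x = (a_i − a_j) / (j − i). Reading off the sorted break points: {2, 5, 8}.
Verification: at each break x_0, at least two indices attain the minimum of min_i(a_i + i · x_0).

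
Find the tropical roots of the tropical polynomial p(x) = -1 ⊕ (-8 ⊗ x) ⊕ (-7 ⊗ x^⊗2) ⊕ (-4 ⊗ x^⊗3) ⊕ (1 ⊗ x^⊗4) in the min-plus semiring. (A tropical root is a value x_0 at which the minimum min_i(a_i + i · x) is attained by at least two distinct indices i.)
Roots: {-5, -3, -1, 7}

Each tropical root is a break point of the lower envelope of the lines y = a_i + i · x (there are 5 lines, with slopes 0, 1, ..., 4). Only the lines that attain the minimum somewhere contribute to roots; other lines are dominated. Here the surviving (envelope) indices are i = 4, i = 3, i = 2, i = 1, i = 0.
Intersections between consecutive envelope lines give the roots: for adjacent envelope indices i < j the intersection is x = (a_i − a_j) / (j − i). Reading off the sorted break points: {-5, -3, -1, 7}.
Verification: at each break x_0, at least two indices attain the minimum of min_i(a_i + i · x_0).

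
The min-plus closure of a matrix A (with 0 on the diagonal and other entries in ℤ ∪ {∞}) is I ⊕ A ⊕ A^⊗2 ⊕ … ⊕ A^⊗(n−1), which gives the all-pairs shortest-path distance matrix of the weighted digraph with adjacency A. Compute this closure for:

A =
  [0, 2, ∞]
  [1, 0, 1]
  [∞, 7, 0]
Closure =
  [0, 2, 3]
  [1, 0, 1]
  [8, 7, 0]

This is the Floyd-Warshall all-pairs shortest-path computation. For each intermediate vertex k = 0, 1, …, 2, update dist[i][j] ← min(dist[i][j], dist[i][k] + dist[k][j]). The final matrix gives, for each (i, j), the minimum total weight of any directed path from i to j (possibly empty when i = j).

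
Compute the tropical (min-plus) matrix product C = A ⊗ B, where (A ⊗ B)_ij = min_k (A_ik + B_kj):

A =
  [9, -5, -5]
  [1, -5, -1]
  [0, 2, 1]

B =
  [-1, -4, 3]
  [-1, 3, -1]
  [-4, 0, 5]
A ⊗ B =
  [-9, -5, -6]
  [-6, -3, -6]
  [-3, -4, 1]

Apply the min-plus product entry-by-entry:
  C[0][0] = min over k of (A[0][0] + B[0][0] = 9 + -1 = 8, A[0][1] + B[1][0] = -5 + -1 = -6, A[0][2] + B[2][0] = -5 + -4 = -9) = -9 (attained at k = 2)
  C[0][1] = min over k of (A[0][0] + B[0][1] = 9 + -4 = 5, A[0][1] + B[1][1] = -5 + 3 = -2, A[0][2] + B[2][1] = -5 + 0 = -5) = -5 (attained at k = 2)
  C[0][2] = min over k of (A[0][0] + B[0][2] = 9 + 3 = 12, A[0][1] + B[1][2] = -5 + -1 = -6, A[0][2] + B[2][2] = -5 + 5 = 0) = -6 (attained at k = 1)
  C[1][0] = min over k of (A[1][0] + B[0][0] = 1 + -1 = 0, A[1][1] + B[1][0] = -5 + -1 = -6, A[1][2] + B[2][0] = -1 + -4 = -5) = -6 (attained at k = 1)
  C[1][1] = min over k of (A[1][0] + B[0][1] = 1 + -4 = -3, A[1][1] + B[1][1] = -5 + 3 = -2, A[1][2] + B[2][1] = -1 + 0 = -1) = -3 (attained at k = 0)
  C[1][2] = min over k of (A[1][0] + B[0][2] = 1 + 3 = 4, A[1][1] + B[1][2] = -5 + -1 = -6, A[1][2] + B[2][2] = -1 + 5 = 4) = -6 (attained at k = 1)
  C[2][0] = min over k of (A[2][0] + B[0][0] = 0 + -1 = -1, A[2][1] + B[1][0] = 2 + -1 = 1, A[2][2] + B[2][0] = 1 + -4 = -3) = -3 (attained at k = 2)
  C[2][1] = min over k of (A[2][0] + B[0][1] = 0 + -4 = -4, A[2][1] + B[1][1] = 2 + 3 = 5, A[2][2] + B[2][1] = 1 + 0 = 1) = -4 (attained at k = 0)
  C[2][2] = min over k of (A[2][0] + B[0][2] = 0 + 3 = 3, A[2][1] + B[1][2] = 2 + -1 = 1, A[2][2] + B[2][2] = 1 + 5 = 6) = 1 (attained at k = 1)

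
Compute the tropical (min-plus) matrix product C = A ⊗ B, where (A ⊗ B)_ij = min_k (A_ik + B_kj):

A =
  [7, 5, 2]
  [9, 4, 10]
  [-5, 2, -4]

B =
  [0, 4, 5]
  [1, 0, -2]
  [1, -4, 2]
A ⊗ B =
  [3, -2, 3]
  [5, 4, 2]
  [-5, -8, -2]

Apply the min-plus product entry-by-entry:
  C[0][0] = min over k of (A[0][0] + B[0][0] = 7 + 0 = 7, A[0][1] + B[1][0] = 5 + 1 = 6, A[0][2] + B[2][0] = 2 + 1 = 3) = 3 (attained at k = 2)
  C[0][1] = min over k of (A[0][0] + B[0][1] = 7 + 4 = 11, A[0][1] + B[1][1] = 5 + 0 = 5, A[0][2] + B[2][1] = 2 + -4 = -2) = -2 (attained at k = 2)
  C[0][2] = min over k of (A[0][0] + B[0][2] = 7 + 5 = 12, A[0][1] + B[1][2] = 5 + -2 = 3, A[0][2] + B[2][2] = 2 + 2 = 4) = 3 (attained at k = 1)
  C[1][0] = min over k of (A[1][0] + B[0][0] = 9 + 0 = 9, A[1][1] + B[1][0] = 4 + 1 = 5, A[1][2] + B[2][0] = 10 + 1 = 11) = 5 (attained at k = 1)
  C[1][1] = min over k of (A[1][0] + B[0][1] = 9 + 4 = 13, A[1][1] + B[1][1] = 4 + 0 = 4, A[1][2] + B[2][1] = 10 + -4 = 6) = 4 (attained at k = 1)
  C[1][2] = min over k of (A[1][0] + B[0][2] = 9 + 5 = 14, A[1][1] + B[1][2] = 4 + -2 = 2, A[1][2] + B[2][2] = 10 + 2 = 12) = 2 (attained at k = 1)
  C[2][0] = min over k of (A[2][0] + B[0][0] = -5 + 0 = -5, A[2][1] + B[1][0] = 2 + 1 = 3, A[2][2] + B[2][0] = -4 + 1 = -3) = -5 (attained at k = 0)
  C[2][1] = min over k of (A[2][0] + B[0][1] = -5 + 4 = -1, A[2][1] + B[1][1] = 2 + 0 = 2, A[2][2] + B[2][1] = -4 + -4 = -8) = -8 (attained at k = 2)
  C[2][2] = min over k of (A[2][0] + B[0][2] = -5 + 5 = 0, A[2][1] + B[1][2] = 2 + -2 = 0, A[2][2] + B[2][2] = -4 + 2 = -2) = -2 (attained at k = 2)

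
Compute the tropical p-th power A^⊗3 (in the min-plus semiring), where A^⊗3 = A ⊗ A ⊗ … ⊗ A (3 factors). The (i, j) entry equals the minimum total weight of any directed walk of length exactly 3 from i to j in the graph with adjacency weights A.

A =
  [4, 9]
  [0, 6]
A^⊗3 =
  [12, 17]
  [8, 13]

Each entry (A^⊗3)_ij equals the minimum over all length-3 walks i = v_0 → v_1 → … → v_3 = j of Σ_t A[v_t][v_{t+1}]. For example, for (i, j) = (0, 1) we minimise over 4 possible intermediate vertex sequences; the minimum is 17, attained along the walk 0 → 0 → 0 → 1.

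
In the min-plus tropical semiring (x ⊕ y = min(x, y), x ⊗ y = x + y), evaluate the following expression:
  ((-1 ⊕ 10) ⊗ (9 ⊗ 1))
((-1 ⊕ 10) ⊗ (9 ⊗ 1)) = 9

Expand innermost to outermost. Recall ⊕ takes the minimum of its arguments and ⊗ takes their sum. Working out the expression ((-1 ⊕ 10) ⊗ (9 ⊗ 1)) gives 9.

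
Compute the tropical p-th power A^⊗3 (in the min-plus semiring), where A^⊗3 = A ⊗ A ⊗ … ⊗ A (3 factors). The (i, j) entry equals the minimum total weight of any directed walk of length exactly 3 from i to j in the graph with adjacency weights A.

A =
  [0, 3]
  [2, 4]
A^⊗3 =
  [0, 3]
  [2, 5]

Each entry (A^⊗3)_ij equals the minimum over all length-3 walks i = v_0 → v_1 → … → v_3 = j of Σ_t A[v_t][v_{t+1}]. For example, for (i, j) = (0, 1) we minimise over 4 possible intermediate vertex sequences; the minimum is 3, attained along the walk 0 → 0 → 0 → 1.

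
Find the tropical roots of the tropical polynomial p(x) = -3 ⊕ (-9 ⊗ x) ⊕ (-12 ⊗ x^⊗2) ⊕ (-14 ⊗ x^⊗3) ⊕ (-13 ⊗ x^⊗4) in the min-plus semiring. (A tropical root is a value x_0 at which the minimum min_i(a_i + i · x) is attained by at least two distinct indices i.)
Roots: {-1, 2, 3, 6}

Each tropical root is a break point of the lower envelope of the lines y = a_i + i · x (there are 5 lines, with slopes 0, 1, ..., 4). Only the lines that attain the minimum somewhere contribute to roots; other lines are dominated. Here the surviving (envelope) indices are i = 4, i = 3, i = 2, i = 1, i = 0.
Intersections between consecutive envelope lines give the roots: for adjacent envelope indices i < j the intersection is x = (a_i − a_j) / (j − i). Reading off the sorted break points: {-1, 2, 3, 6}.
Verification: at each break x_0, at least two indices attain the minimum of min_i(a_i + i · x_0).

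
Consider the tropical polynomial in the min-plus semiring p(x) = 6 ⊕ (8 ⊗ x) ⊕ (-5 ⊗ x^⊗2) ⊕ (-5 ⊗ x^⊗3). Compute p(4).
p(4) = 3

A tropical monomial a ⊗ x^⊗i evaluates to a + i · x. Evaluating each term at x = 4:
  Term 0 contributes 6 + 0 · 4 = 6
  Term 1 contributes 8 + 1 · 4 = 12
  Term 2 contributes -5 + 2 · 4 = 3
  Term 3 contributes -5 + 3 · 4 = 7
p(4) = ⊕ of these = min[6, 12, 3, 7] = 3.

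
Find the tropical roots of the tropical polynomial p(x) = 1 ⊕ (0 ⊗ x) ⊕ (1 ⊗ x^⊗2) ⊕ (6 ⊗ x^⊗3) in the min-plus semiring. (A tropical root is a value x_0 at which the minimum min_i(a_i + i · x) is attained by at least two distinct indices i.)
Roots: {-5, -1, 1}

Each tropical root is a break point of the lower envelope of the lines y = a_i + i · x (there are 4 lines, with slopes 0, 1, ..., 3). Only the lines that attain the minimum somewhere contribute to roots; other lines are dominated. Here the surviving (envelope) indices are i = 3, i = 2, i = 1, i = 0.
Intersections between consecutive envelope lines give the roots: for adjacent envelope indices i < j the intersection is x = (a_i − a_j) / (j − i). Reading off the sorted break points: {-5, -1, 1}.
Verification: at each break x_0, at least two indices attain the minimum of min_i(a_i + i · x_0).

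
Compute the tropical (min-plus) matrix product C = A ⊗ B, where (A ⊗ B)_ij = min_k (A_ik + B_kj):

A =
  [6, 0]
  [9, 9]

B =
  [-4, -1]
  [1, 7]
A ⊗ B =
  [1, 5]
  [5, 8]

Apply the min-plus product entry-by-entry:
  C[0][0] = min over k of (A[0][0] + B[0][0] = 6 + -4 = 2, A[0][1] + B[1][0] = 0 + 1 = 1) = 1 (attained at k = 1)
  C[0][1] = min over k of (A[0][0] + B[0][1] = 6 + -1 = 5, A[0][1] + B[1][1] = 0 + 7 = 7) = 5 (attained at k = 0)
  C[1][0] = min over k of (A[1][0] + B[0][0] = 9 + -4 = 5, A[1][1] + B[1][0] = 9 + 1 = 10) = 5 (attained at k = 0)
  C[1][1] = min over k of (A[1][0] + B[0][1] = 9 + -1 = 8, A[1][1] + B[1][1] = 9 + 7 = 16) = 8 (attained at k = 0)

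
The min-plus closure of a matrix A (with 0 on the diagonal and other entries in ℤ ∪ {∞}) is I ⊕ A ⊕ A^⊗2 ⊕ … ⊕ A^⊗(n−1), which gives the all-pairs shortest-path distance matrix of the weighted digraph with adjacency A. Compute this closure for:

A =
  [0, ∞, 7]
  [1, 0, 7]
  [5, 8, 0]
Closure =
  [0, 15, 7]
  [1, 0, 7]
  [5, 8, 0]

This is the Floyd-Warshall all-pairs shortest-path computation. For each intermediate vertex k = 0, 1, …, 2, update dist[i][j] ← min(dist[i][j], dist[i][k] + dist[k][j]). The final matrix gives, for each (i, j), the minimum total weight of any directed path from i to j (possibly empty when i = j).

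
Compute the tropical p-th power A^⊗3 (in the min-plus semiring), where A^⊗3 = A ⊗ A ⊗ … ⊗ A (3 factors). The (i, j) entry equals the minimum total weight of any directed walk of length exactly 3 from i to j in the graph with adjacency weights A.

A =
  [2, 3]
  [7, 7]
A^⊗3 =
  [6, 7]
  [11, 12]

Each entry (A^⊗3)_ij equals the minimum over all length-3 walks i = v_0 → v_1 → … → v_3 = j of Σ_t A[v_t][v_{t+1}]. For example, for (i, j) = (0, 1) we minimise over 4 possible intermediate vertex sequences; the minimum is 7, attained along the walk 0 → 0 → 0 → 1.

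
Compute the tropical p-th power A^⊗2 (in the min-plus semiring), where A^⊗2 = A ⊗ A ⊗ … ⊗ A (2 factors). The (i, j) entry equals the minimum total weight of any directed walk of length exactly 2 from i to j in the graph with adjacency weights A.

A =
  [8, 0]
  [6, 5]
A^⊗2 =
  [6, 5]
  [11, 6]

Each entry (A^⊗2)_ij equals the minimum over all length-2 walks i = v_0 → v_1 → … → v_2 = j of Σ_t A[v_t][v_{t+1}]. For example, for (i, j) = (0, 1) we minimise over 2 possible intermediate vertex sequences; the minimum is 5, attained along the walk 0 → 1 → 1.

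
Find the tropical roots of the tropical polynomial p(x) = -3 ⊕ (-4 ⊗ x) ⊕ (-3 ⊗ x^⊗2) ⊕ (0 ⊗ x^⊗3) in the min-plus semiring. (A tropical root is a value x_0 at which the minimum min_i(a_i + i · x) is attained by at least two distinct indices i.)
Roots: {-3, -1, 1}

Each tropical root is a break point of the lower envelope of the lines y = a_i + i · x (there are 4 lines, with slopes 0, 1, ..., 3). Only the lines that attain the minimum somewhere contribute to roots; other lines are dominated. Here the surviving (envelope) indices are i = 3, i = 2, i = 1, i = 0.
Intersections between consecutive envelope lines give the roots: for adjacent envelope indices i < j the intersection is x = (a_i − a_j) / (j − i). Reading off the sorted break points: {-3, -1, 1}.
Verification: at each break x_0, at least two indices attain the minimum of min_i(a_i + i · x_0).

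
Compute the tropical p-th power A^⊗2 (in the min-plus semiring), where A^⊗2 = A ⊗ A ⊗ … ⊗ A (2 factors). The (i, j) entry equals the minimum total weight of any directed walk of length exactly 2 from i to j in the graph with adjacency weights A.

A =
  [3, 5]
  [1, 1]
A^⊗2 =
  [6, 6]
  [2, 2]

Each entry (A^⊗2)_ij equals the minimum over all length-2 walks i = v_0 → v_1 → … → v_2 = j of Σ_t A[v_t][v_{t+1}]. For example, for (i, j) = (0, 1) we minimise over 2 possible intermediate vertex sequences; the minimum is 6, attained along the walk 0 → 1 → 1.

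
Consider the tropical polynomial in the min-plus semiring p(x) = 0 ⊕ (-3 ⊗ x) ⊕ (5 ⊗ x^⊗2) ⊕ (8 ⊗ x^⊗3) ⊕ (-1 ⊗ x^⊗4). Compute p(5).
p(5) = 0

A tropical monomial a ⊗ x^⊗i evaluates to a + i · x. Evaluating each term at x = 5:
  Term 0 contributes 0 + 0 · 5 = 0
  Term 1 contributes -3 + 1 · 5 = 2
  Term 2 contributes 5 + 2 · 5 = 15
  Term 3 contributes 8 + 3 · 5 = 23
  Term 4 contributes -1 + 4 · 5 = 19
p(5) = ⊕ of these = min[0, 2, 15, 23, 19] = 0.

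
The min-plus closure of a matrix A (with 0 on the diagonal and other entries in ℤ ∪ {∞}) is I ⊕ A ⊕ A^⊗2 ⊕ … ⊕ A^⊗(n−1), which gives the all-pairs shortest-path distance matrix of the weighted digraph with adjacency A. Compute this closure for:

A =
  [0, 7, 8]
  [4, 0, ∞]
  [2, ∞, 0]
Closure =
  [0, 7, 8]
  [4, 0, 12]
  [2, 9, 0]

This is the Floyd-Warshall all-pairs shortest-path computation. For each intermediate vertex k = 0, 1, …, 2, update dist[i][j] ← min(dist[i][j], dist[i][k] + dist[k][j]). The final matrix gives, for each (i, j), the minimum total weight of any directed path from i to j (possibly empty when i = j).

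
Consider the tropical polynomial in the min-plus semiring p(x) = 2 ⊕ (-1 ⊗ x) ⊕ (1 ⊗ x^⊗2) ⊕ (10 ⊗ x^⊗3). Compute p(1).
p(1) = 0

A tropical monomial a ⊗ x^⊗i evaluates to a + i · x. Evaluating each term at x = 1:
  Term 0 contributes 2 + 0 · 1 = 2
  Term 1 contributes -1 + 1 · 1 = 0
  Term 2 contributes 1 + 2 · 1 = 3
  Term 3 contributes 10 + 3 · 1 = 13
p(1) = ⊕ of these = min[2, 0, 3, 13] = 0.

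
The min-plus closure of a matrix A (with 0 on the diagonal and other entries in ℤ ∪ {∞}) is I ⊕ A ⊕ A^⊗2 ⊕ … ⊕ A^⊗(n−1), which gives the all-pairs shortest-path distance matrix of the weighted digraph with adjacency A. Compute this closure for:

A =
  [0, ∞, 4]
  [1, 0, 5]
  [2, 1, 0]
Closure =
  [0, 5, 4]
  [1, 0, 5]
  [2, 1, 0]

This is the Floyd-Warshall all-pairs shortest-path computation. For each intermediate vertex k = 0, 1, …, 2, update dist[i][j] ← min(dist[i][j], dist[i][k] + dist[k][j]). The final matrix gives, for each (i, j), the minimum total weight of any directed path from i to j (possibly empty when i = j).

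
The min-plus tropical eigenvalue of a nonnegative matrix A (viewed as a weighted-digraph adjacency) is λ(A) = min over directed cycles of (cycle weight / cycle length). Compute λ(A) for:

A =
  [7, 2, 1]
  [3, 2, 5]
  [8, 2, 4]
λ(A) = 2

Enumerate directed cycles and compute their means (weight / length). Sample:
  cycle 0 → 0: weight = 7, length = 1, mean = 7/1 ≈ 7.000
  cycle 1 → 1: weight = 2, length = 1, mean = 2/1 ≈ 2.000
  cycle 2 → 2: weight = 4, length = 1, mean = 4/1 ≈ 4.000
  cycle 0 → 1 → 0: weight = 5, length = 2, mean = 5/2 ≈ 2.500
  cycle 0 → 2 → 0: weight = 9, length = 2, mean = 9/2 ≈ 4.500
  cycle 1 → 0 → 1: weight = 5, length = 2, mean = 5/2 ≈ 2.500
Minimum mean = 2.000, attained e.g. along the cycle 1 → 1 with weight 2 and length 1. So λ(A) = 2/1 = 2.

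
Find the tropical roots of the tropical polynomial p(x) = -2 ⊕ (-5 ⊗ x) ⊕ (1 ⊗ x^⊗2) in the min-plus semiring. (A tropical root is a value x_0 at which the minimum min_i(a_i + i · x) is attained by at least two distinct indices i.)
Roots: {-6, 3}

Each tropical root is a break point of the lower envelope of the lines y = a_i + i · x (there are 3 lines, with slopes 0, 1, ..., 2). Only the lines that attain the minimum somewhere contribute to roots; other lines are dominated. Here the surviving (envelope) indices are i = 2, i = 1, i = 0.
Intersections between consecutive envelope lines give the roots: for adjacent envelope indices i < j the intersection is x = (a_i − a_j) / (j − i). Reading off the sorted break points: {-6, 3}.
Verification: at each break x_0, at least two indices attain the minimum of min_i(a_i + i · x_0).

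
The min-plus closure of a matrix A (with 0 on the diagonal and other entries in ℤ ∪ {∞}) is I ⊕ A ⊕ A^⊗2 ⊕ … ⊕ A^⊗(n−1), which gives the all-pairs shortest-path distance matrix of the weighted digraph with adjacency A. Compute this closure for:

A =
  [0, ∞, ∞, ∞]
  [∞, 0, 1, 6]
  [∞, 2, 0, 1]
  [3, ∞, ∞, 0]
Closure =
  [0, ∞, ∞, ∞]
  [5, 0, 1, 2]
  [4, 2, 0, 1]
  [3, ∞, ∞, 0]

This is the Floyd-Warshall all-pairs shortest-path computation. For each intermediate vertex k = 0, 1, …, 3, update dist[i][j] ← min(dist[i][j], dist[i][k] + dist[k][j]). The final matrix gives, for each (i, j), the minimum total weight of any directed path from i to j (possibly empty when i = j).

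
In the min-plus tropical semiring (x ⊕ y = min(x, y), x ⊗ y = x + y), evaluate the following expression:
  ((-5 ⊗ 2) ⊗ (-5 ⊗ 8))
((-5 ⊗ 2) ⊗ (-5 ⊗ 8)) = 0

Expand innermost to outermost. Recall ⊕ takes the minimum of its arguments and ⊗ takes their sum. Working out the expression ((-5 ⊗ 2) ⊗ (-5 ⊗ 8)) gives 0.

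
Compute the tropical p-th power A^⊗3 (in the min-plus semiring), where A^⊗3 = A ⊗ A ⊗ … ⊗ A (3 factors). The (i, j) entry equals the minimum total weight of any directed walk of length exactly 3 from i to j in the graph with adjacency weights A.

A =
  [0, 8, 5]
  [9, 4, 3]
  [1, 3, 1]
A^⊗3 =
  [0, 8, 5]
  [4, 7, 5]
  [1, 5, 3]

Each entry (A^⊗3)_ij equals the minimum over all length-3 walks i = v_0 → v_1 → … → v_3 = j of Σ_t A[v_t][v_{t+1}]. For example, for (i, j) = (0, 2) we minimise over 9 possible intermediate vertex sequences; the minimum is 5, attained along the walk 0 → 0 → 0 → 2.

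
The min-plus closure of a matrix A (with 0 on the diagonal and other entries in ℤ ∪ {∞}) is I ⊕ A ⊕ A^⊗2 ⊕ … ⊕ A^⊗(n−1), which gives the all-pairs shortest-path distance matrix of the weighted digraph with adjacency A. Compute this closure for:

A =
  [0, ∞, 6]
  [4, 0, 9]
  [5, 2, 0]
Closure =
  [0, 8, 6]
  [4, 0, 9]
  [5, 2, 0]

This is the Floyd-Warshall all-pairs shortest-path computation. For each intermediate vertex k = 0, 1, …, 2, update dist[i][j] ← min(dist[i][j], dist[i][k] + dist[k][j]). The final matrix gives, for each (i, j), the minimum total weight of any directed path from i to j (possibly empty when i = j).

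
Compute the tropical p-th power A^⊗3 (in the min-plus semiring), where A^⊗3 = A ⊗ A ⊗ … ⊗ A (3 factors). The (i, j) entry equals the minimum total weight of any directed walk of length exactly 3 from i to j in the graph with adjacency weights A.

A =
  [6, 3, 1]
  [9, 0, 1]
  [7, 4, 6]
A^⊗3 =
  [11, 3, 4]
  [8, 0, 1]
  [12, 4, 5]

Each entry (A^⊗3)_ij equals the minimum over all length-3 walks i = v_0 → v_1 → … → v_3 = j of Σ_t A[v_t][v_{t+1}]. For example, for (i, j) = (0, 2) we minimise over 9 possible intermediate vertex sequences; the minimum is 4, attained along the walk 0 → 1 → 1 → 2.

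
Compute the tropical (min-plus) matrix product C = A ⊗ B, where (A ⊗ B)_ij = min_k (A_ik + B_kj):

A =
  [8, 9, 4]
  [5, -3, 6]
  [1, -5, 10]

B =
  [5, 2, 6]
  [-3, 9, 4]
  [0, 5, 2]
A ⊗ B =
  [4, 9, 6]
  [-6, 6, 1]
  [-8, 3, -1]

Apply the min-plus product entry-by-entry:
  C[0][0] = min over k of (A[0][0] + B[0][0] = 8 + 5 = 13, A[0][1] + B[1][0] = 9 + -3 = 6, A[0][2] + B[2][0] = 4 + 0 = 4) = 4 (attained at k = 2)
  C[0][1] = min over k of (A[0][0] + B[0][1] = 8 + 2 = 10, A[0][1] + B[1][1] = 9 + 9 = 18, A[0][2] + B[2][1] = 4 + 5 = 9) = 9 (attained at k = 2)
  C[0][2] = min over k of (A[0][0] + B[0][2] = 8 + 6 = 14, A[0][1] + B[1][2] = 9 + 4 = 13, A[0][2] + B[2][2] = 4 + 2 = 6) = 6 (attained at k = 2)
  C[1][0] = min over k of (A[1][0] + B[0][0] = 5 + 5 = 10, A[1][1] + B[1][0] = -3 + -3 = -6, A[1][2] + B[2][0] = 6 + 0 = 6) = -6 (attained at k = 1)
  C[1][1] = min over k of (A[1][0] + B[0][1] = 5 + 2 = 7, A[1][1] + B[1][1] = -3 + 9 = 6, A[1][2] + B[2][1] = 6 + 5 = 11) = 6 (attained at k = 1)
  C[1][2] = min over k of (A[1][0] + B[0][2] = 5 + 6 = 11, A[1][1] + B[1][2] = -3 + 4 = 1, A[1][2] + B[2][2] = 6 + 2 = 8) = 1 (attained at k = 1)
  C[2][0] = min over k of (A[2][0] + B[0][0] = 1 + 5 = 6, A[2][1] + B[1][0] = -5 + -3 = -8, A[2][2] + B[2][0] = 10 + 0 = 10) = -8 (attained at k = 1)
  C[2][1] = min over k of (A[2][0] + B[0][1] = 1 + 2 = 3, A[2][1] + B[1][1] = -5 + 9 = 4, A[2][2] + B[2][1] = 10 + 5 = 15) = 3 (attained at k = 0)
  C[2][2] = min over k of (A[2][0] + B[0][2] = 1 + 6 = 7, A[2][1] + B[1][2] = -5 + 4 = -1, A[2][2] + B[2][2] = 10 + 2 = 12) = -1 (attained at k = 1)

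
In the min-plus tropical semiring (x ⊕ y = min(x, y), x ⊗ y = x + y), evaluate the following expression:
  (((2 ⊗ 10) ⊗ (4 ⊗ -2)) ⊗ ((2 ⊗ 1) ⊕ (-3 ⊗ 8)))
(((2 ⊗ 10) ⊗ (4 ⊗ -2)) ⊗ ((2 ⊗ 1) ⊕ (-3 ⊗ 8))) = 17

Expand innermost to outermost. Recall ⊕ takes the minimum of its arguments and ⊗ takes their sum. Working out the expression (((2 ⊗ 10) ⊗ (4 ⊗ -2)) ⊗ ((2 ⊗ 1) ⊕ (-3 ⊗ 8))) gives 17.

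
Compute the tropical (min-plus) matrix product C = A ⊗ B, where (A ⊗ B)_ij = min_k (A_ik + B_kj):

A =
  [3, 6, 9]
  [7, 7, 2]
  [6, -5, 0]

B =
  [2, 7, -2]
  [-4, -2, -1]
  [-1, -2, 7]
A ⊗ B =
  [2, 4, 1]
  [1, 0, 5]
  [-9, -7, -6]

Apply the min-plus product entry-by-entry:
  C[0][0] = min over k of (A[0][0] + B[0][0] = 3 + 2 = 5, A[0][1] + B[1][0] = 6 + -4 = 2, A[0][2] + B[2][0] = 9 + -1 = 8) = 2 (attained at k = 1)
  C[0][1] = min over k of (A[0][0] + B[0][1] = 3 + 7 = 10, A[0][1] + B[1][1] = 6 + -2 = 4, A[0][2] + B[2][1] = 9 + -2 = 7) = 4 (attained at k = 1)
  C[0][2] = min over k of (A[0][0] + B[0][2] = 3 + -2 = 1, A[0][1] + B[1][2] = 6 + -1 = 5, A[0][2] + B[2][2] = 9 + 7 = 16) = 1 (attained at k = 0)
  C[1][0] = min over k of (A[1][0] + B[0][0] = 7 + 2 = 9, A[1][1] + B[1][0] = 7 + -4 = 3, A[1][2] + B[2][0] = 2 + -1 = 1) = 1 (attained at k = 2)
  C[1][1] = min over k of (A[1][0] + B[0][1] = 7 + 7 = 14, A[1][1] + B[1][1] = 7 + -2 = 5, A[1][2] + B[2][1] = 2 + -2 = 0) = 0 (attained at k = 2)
  C[1][2] = min over k of (A[1][0] + B[0][2] = 7 + -2 = 5, A[1][1] + B[1][2] = 7 + -1 = 6, A[1][2] + B[2][2] = 2 + 7 = 9) = 5 (attained at k = 0)
  C[2][0] = min over k of (A[2][0] + B[0][0] = 6 + 2 = 8, A[2][1] + B[1][0] = -5 + -4 = -9, A[2][2] + B[2][0] = 0 + -1 = -1) = -9 (attained at k = 1)
  C[2][1] = min over k of (A[2][0] + B[0][1] = 6 + 7 = 13, A[2][1] + B[1][1] = -5 + -2 = -7, A[2][2] + B[2][1] = 0 + -2 = -2) = -7 (attained at k = 1)
  C[2][2] = min over k of (A[2][0] + B[0][2] = 6 + -2 = 4, A[2][1] + B[1][2] = -5 + -1 = -6, A[2][2] + B[2][2] = 0 + 7 = 7) = -6 (attained at k = 1)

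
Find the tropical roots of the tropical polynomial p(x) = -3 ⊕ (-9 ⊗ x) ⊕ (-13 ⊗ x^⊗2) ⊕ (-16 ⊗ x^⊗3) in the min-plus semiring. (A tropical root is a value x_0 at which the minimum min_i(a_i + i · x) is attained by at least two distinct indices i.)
Roots: {3, 4, 6}

Each tropical root is a break point of the lower envelope of the lines y = a_i + i · x (there are 4 lines, with slopes 0, 1, ..., 3). Only the lines that attain the minimum somewhere contribute to roots; other lines are dominated. Here the surviving (envelope) indices are i = 3, i = 2, i = 1, i = 0.
Intersections between consecutive envelope lines give the roots: for adjacent envelope indices i < j the intersection is x = (a_i − a_j) / (j − i). Reading off the sorted break points: {3, 4, 6}.
Verification: at each break x_0, at least two indices attain the minimum of min_i(a_i + i · x_0).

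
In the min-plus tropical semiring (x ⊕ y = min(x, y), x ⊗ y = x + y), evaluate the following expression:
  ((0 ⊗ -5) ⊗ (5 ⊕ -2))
((0 ⊗ -5) ⊗ (5 ⊕ -2)) = -7

Expand innermost to outermost. Recall ⊕ takes the minimum of its arguments and ⊗ takes their sum. Working out the expression ((0 ⊗ -5) ⊗ (5 ⊕ -2)) gives -7.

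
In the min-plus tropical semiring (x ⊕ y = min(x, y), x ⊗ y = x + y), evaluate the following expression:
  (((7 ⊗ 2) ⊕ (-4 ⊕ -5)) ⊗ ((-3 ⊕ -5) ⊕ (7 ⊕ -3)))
(((7 ⊗ 2) ⊕ (-4 ⊕ -5)) ⊗ ((-3 ⊕ -5) ⊕ (7 ⊕ -3))) = -10

Expand innermost to outermost. Recall ⊕ takes the minimum of its arguments and ⊗ takes their sum. Working out the expression (((7 ⊗ 2) ⊕ (-4 ⊕ -5)) ⊗ ((-3 ⊕ -5) ⊕ (7 ⊕ -3))) gives -10.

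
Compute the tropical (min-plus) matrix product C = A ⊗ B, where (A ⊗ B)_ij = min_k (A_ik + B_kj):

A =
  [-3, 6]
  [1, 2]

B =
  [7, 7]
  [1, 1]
A ⊗ B =
  [4, 4]
  [3, 3]

Apply the min-plus product entry-by-entry:
  C[0][0] = min over k of (A[0][0] + B[0][0] = -3 + 7 = 4, A[0][1] + B[1][0] = 6 + 1 = 7) = 4 (attained at k = 0)
  C[0][1] = min over k of (A[0][0] + B[0][1] = -3 + 7 = 4, A[0][1] + B[1][1] = 6 + 1 = 7) = 4 (attained at k = 0)
  C[1][0] = min over k of (A[1][0] + B[0][0] = 1 + 7 = 8, A[1][1] + B[1][0] = 2 + 1 = 3) = 3 (attained at k = 1)
  C[1][1] = min over k of (A[1][0] + B[0][1] = 1 + 7 = 8, A[1][1] + B[1][1] = 2 + 1 = 3) = 3 (attained at k = 1)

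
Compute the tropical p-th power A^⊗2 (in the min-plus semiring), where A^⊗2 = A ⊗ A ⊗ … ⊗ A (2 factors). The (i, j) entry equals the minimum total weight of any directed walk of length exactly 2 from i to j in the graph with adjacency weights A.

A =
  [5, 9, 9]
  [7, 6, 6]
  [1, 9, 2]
A^⊗2 =
  [10, 14, 11]
  [7, 12, 8]
  [3, 10, 4]

Each entry (A^⊗2)_ij equals the minimum over all length-2 walks i = v_0 → v_1 → … → v_2 = j of Σ_t A[v_t][v_{t+1}]. For example, for (i, j) = (0, 2) we minimise over 3 possible intermediate vertex sequences; the minimum is 11, attained along the walk 0 → 2 → 2.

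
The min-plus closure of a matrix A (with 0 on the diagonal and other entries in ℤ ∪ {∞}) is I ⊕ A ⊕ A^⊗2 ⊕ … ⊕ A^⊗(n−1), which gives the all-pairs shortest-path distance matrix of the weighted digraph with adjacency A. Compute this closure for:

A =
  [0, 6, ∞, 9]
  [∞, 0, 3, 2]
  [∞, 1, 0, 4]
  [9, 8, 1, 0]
Closure =
  [0, 6, 9, 8]
  [11, 0, 3, 2]
  [12, 1, 0, 3]
  [9, 2, 1, 0]

This is the Floyd-Warshall all-pairs shortest-path computation. For each intermediate vertex k = 0, 1, …, 3, update dist[i][j] ← min(dist[i][j], dist[i][k] + dist[k][j]). The final matrix gives, for each (i, j), the minimum total weight of any directed path from i to j (possibly empty when i = j).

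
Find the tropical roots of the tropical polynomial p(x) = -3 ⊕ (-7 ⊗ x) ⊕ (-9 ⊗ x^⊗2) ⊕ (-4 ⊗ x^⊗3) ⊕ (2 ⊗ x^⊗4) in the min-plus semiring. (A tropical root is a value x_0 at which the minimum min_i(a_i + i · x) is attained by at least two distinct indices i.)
Roots: {-6, -5, 2, 4}

Each tropical root is a break point of the lower envelope of the lines y = a_i + i · x (there are 5 lines, with slopes 0, 1, ..., 4). Only the lines that attain the minimum somewhere contribute to roots; other lines are dominated. Here the surviving (envelope) indices are i = 4, i = 3, i = 2, i = 1, i = 0.
Intersections between consecutive envelope lines give the roots: for adjacent envelope indices i < j the intersection is x = (a_i − a_j) / (j − i). Reading off the sorted break points: {-6, -5, 2, 4}.
Verification: at each break x_0, at least two indices attain the minimum of min_i(a_i + i · x_0).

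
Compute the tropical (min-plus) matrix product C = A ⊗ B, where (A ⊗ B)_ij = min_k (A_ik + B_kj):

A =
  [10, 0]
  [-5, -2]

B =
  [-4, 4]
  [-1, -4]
A ⊗ B =
  [-1, -4]
  [-9, -6]

Apply the min-plus product entry-by-entry:
  C[0][0] = min over k of (A[0][0] + B[0][0] = 10 + -4 = 6, A[0][1] + B[1][0] = 0 + -1 = -1) = -1 (attained at k = 1)
  C[0][1] = min over k of (A[0][0] + B[0][1] = 10 + 4 = 14, A[0][1] + B[1][1] = 0 + -4 = -4) = -4 (attained at k = 1)
  C[1][0] = min over k of (A[1][0] + B[0][0] = -5 + -4 = -9, A[1][1] + B[1][0] = -2 + -1 = -3) = -9 (attained at k = 0)
  C[1][1] = min over k of (A[1][0] + B[0][1] = -5 + 4 = -1, A[1][1] + B[1][1] = -2 + -4 = -6) = -6 (attained at k = 1)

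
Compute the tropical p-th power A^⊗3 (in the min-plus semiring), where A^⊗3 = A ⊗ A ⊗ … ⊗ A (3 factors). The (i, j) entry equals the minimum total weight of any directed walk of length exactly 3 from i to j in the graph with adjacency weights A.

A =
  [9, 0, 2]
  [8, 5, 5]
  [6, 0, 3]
A^⊗3 =
  [10, 5, 7]
  [13, 8, 10]
  [11, 5, 8]

Each entry (A^⊗3)_ij equals the minimum over all length-3 walks i = v_0 → v_1 → … → v_3 = j of Σ_t A[v_t][v_{t+1}]. For example, for (i, j) = (0, 2) we minimise over 9 possible intermediate vertex sequences; the minimum is 7, attained along the walk 0 → 2 → 1 → 2.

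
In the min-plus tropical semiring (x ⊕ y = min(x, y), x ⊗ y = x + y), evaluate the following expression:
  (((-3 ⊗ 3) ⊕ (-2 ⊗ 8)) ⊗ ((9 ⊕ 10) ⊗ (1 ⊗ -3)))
(((-3 ⊗ 3) ⊕ (-2 ⊗ 8)) ⊗ ((9 ⊕ 10) ⊗ (1 ⊗ -3))) = 7

Expand innermost to outermost. Recall ⊕ takes the minimum of its arguments and ⊗ takes their sum. Working out the expression (((-3 ⊗ 3) ⊕ (-2 ⊗ 8)) ⊗ ((9 ⊕ 10) ⊗ (1 ⊗ -3))) gives 7.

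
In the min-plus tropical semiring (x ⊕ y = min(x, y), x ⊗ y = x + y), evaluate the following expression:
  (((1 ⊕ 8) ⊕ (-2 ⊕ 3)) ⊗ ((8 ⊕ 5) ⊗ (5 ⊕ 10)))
(((1 ⊕ 8) ⊕ (-2 ⊕ 3)) ⊗ ((8 ⊕ 5) ⊗ (5 ⊕ 10))) = 8

Expand innermost to outermost. Recall ⊕ takes the minimum of its arguments and ⊗ takes their sum. Working out the expression (((1 ⊕ 8) ⊕ (-2 ⊕ 3)) ⊗ ((8 ⊕ 5) ⊗ (5 ⊕ 10))) gives 8.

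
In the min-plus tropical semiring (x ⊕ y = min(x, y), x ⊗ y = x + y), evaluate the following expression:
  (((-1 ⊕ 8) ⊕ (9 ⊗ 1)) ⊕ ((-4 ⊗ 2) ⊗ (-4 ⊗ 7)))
(((-1 ⊕ 8) ⊕ (9 ⊗ 1)) ⊕ ((-4 ⊗ 2) ⊗ (-4 ⊗ 7))) = -1

Expand innermost to outermost. Recall ⊕ takes the minimum of its arguments and ⊗ takes their sum. Working out the expression (((-1 ⊕ 8) ⊕ (9 ⊗ 1)) ⊕ ((-4 ⊗ 2) ⊗ (-4 ⊗ 7))) gives -1.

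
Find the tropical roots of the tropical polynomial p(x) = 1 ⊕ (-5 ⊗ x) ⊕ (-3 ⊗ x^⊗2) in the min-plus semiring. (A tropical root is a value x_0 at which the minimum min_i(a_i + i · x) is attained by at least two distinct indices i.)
Roots: {-2, 6}

Each tropical root is a break point of the lower envelope of the lines y = a_i + i · x (there are 3 lines, with slopes 0, 1, ..., 2). Only the lines that attain the minimum somewhere contribute to roots; other lines are dominated. Here the surviving (envelope) indices are i = 2, i = 1, i = 0.
Intersections between consecutive envelope lines give the roots: for adjacent envelope indices i < j the intersection is x = (a_i − a_j) / (j − i). Reading off the sorted break points: {-2, 6}.
Verification: at each break x_0, at least two indices attain the minimum of min_i(a_i + i · x_0).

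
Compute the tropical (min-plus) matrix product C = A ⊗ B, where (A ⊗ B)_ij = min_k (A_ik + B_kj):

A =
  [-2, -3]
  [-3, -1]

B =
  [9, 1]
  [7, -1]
A ⊗ B =
  [4, -4]
  [6, -2]

Apply the min-plus product entry-by-entry:
  C[0][0] = min over k of (A[0][0] + B[0][0] = -2 + 9 = 7, A[0][1] + B[1][0] = -3 + 7 = 4) = 4 (attained at k = 1)
  C[0][1] = min over k of (A[0][0] + B[0][1] = -2 + 1 = -1, A[0][1] + B[1][1] = -3 + -1 = -4) = -4 (attained at k = 1)
  C[1][0] = min over k of (A[1][0] + B[0][0] = -3 + 9 = 6, A[1][1] + B[1][0] = -1 + 7 = 6) = 6 (attained at k = 0)
  C[1][1] = min over k of (A[1][0] + B[0][1] = -3 + 1 = -2, A[1][1] + B[1][1] = -1 + -1 = -2) = -2 (attained at k = 0)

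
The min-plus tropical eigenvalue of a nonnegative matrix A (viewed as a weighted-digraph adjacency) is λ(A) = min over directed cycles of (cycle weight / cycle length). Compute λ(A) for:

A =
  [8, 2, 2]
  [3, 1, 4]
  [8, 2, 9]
λ(A) = 1

Enumerate directed cycles and compute their means (weight / length). Sample:
  cycle 0 → 0: weight = 8, length = 1, mean = 8/1 ≈ 8.000
  cycle 1 → 1: weight = 1, length = 1, mean = 1/1 ≈ 1.000
  cycle 2 → 2: weight = 9, length = 1, mean = 9/1 ≈ 9.000
  cycle 0 → 1 → 0: weight = 5, length = 2, mean = 5/2 ≈ 2.500
  cycle 0 → 2 → 0: weight = 10, length = 2, mean = 10/2 ≈ 5.000
  cycle 1 → 0 → 1: weight = 5, length = 2, mean = 5/2 ≈ 2.500
Minimum mean = 1.000, attained e.g. along the cycle 1 → 1 with weight 1 and length 1. So λ(A) = 1/1 = 1.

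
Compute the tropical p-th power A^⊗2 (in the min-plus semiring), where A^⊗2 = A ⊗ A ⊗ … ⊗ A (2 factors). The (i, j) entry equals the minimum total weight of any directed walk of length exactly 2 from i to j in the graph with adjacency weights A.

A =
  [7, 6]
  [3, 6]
A^⊗2 =
  [9, 12]
  [9, 9]

Each entry (A^⊗2)_ij equals the minimum over all length-2 walks i = v_0 → v_1 → … → v_2 = j of Σ_t A[v_t][v_{t+1}]. For example, for (i, j) = (0, 1) we minimise over 2 possible intermediate vertex sequences; the minimum is 12, attained along the walk 0 → 1 → 1.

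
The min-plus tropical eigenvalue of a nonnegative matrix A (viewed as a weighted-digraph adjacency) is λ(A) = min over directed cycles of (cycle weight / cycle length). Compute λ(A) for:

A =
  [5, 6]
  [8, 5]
λ(A) = 5

Enumerate directed cycles and compute their means (weight / length). Sample:
  cycle 0 → 0: weight = 5, length = 1, mean = 5/1 ≈ 5.000
  cycle 1 → 1: weight = 5, length = 1, mean = 5/1 ≈ 5.000
  cycle 0 → 1 → 0: weight = 14, length = 2, mean = 14/2 ≈ 7.000
  cycle 1 → 0 → 1: weight = 14, length = 2, mean = 14/2 ≈ 7.000
Minimum mean = 5.000, attained e.g. along the cycle 0 → 0 with weight 5 and length 1. So λ(A) = 5/1 = 5.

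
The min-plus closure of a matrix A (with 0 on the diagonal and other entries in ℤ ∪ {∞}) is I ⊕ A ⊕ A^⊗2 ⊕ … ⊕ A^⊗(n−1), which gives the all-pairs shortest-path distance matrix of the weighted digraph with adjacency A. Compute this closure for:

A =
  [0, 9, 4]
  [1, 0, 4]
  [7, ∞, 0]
Closure =
  [0, 9, 4]
  [1, 0, 4]
  [7, 16, 0]

This is the Floyd-Warshall all-pairs shortest-path computation. For each intermediate vertex k = 0, 1, …, 2, update dist[i][j] ← min(dist[i][j], dist[i][k] + dist[k][j]). The final matrix gives, for each (i, j), the minimum total weight of any directed path from i to j (possibly empty when i = j).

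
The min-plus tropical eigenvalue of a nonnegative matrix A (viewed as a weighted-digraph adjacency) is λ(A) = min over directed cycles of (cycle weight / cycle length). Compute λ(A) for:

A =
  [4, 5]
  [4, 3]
λ(A) = 3

Enumerate directed cycles and compute their means (weight / length). Sample:
  cycle 0 → 0: weight = 4, length = 1, mean = 4/1 ≈ 4.000
  cycle 1 → 1: weight = 3, length = 1, mean = 3/1 ≈ 3.000
  cycle 0 → 1 → 0: weight = 9, length = 2, mean = 9/2 ≈ 4.500
  cycle 1 → 0 → 1: weight = 9, length = 2, mean = 9/2 ≈ 4.500
Minimum mean = 3.000, attained e.g. along the cycle 1 → 1 with weight 3 and length 1. So λ(A) = 3/1 = 3.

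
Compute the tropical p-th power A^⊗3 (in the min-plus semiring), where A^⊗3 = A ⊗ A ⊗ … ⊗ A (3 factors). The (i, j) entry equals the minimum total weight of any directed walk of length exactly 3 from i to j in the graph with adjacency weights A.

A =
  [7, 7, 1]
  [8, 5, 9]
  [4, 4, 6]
A^⊗3 =
  [11, 10, 6]
  [13, 13, 14]
  [9, 9, 11]

Each entry (A^⊗3)_ij equals the minimum over all length-3 walks i = v_0 → v_1 → … → v_3 = j of Σ_t A[v_t][v_{t+1}]. For example, for (i, j) = (0, 2) we minimise over 9 possible intermediate vertex sequences; the minimum is 6, attained along the walk 0 → 2 → 0 → 2.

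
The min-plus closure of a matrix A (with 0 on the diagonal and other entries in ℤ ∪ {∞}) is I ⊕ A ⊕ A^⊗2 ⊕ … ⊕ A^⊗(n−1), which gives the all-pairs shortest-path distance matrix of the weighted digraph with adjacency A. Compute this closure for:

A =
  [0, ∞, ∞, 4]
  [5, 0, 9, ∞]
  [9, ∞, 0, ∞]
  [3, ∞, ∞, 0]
Closure =
  [0, ∞, ∞, 4]
  [5, 0, 9, 9]
  [9, ∞, 0, 13]
  [3, ∞, ∞, 0]

This is the Floyd-Warshall all-pairs shortest-path computation. For each intermediate vertex k = 0, 1, …, 3, update dist[i][j] ← min(dist[i][j], dist[i][k] + dist[k][j]). The final matrix gives, for each (i, j), the minimum total weight of any directed path from i to j (possibly empty when i = j).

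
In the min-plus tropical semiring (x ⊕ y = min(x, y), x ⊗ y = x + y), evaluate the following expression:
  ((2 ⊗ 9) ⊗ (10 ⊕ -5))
((2 ⊗ 9) ⊗ (10 ⊕ -5)) = 6

Expand innermost to outermost. Recall ⊕ takes the minimum of its arguments and ⊗ takes their sum. Working out the expression ((2 ⊗ 9) ⊗ (10 ⊕ -5)) gives 6.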